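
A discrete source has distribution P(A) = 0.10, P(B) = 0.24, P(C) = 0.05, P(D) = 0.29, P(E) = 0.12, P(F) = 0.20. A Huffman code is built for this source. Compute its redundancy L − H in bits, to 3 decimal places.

0.028 bits

Entropy H = −Σ p log₂ p ≈ 2.3918 bits.
Huffman merges: 1/20+1/10→3/20; 3/25+3/20→27/100; 1/5+6/25→11/25; 27/100+29/100→14/25; 11/25+14/25→1. L = 121/50 ≈ 2.4200.
L − H = 2.4200 − 2.3918 = 0.028 bits.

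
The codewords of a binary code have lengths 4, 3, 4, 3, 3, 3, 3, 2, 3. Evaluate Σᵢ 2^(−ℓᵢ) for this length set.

With common denominator 2^4 = 16: Σ 2^(−ℓᵢ) = 1/16 + 2/16 + 1/16 + 2/16 + 2/16 + 2/16 + 2/16 + 4/16 + 2/16 = 18/16 = 1.125.

1.125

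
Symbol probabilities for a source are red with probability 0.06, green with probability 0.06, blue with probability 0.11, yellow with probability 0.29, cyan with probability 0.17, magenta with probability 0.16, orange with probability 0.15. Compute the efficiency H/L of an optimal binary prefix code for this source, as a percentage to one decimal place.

Entropy H = −Σ p log₂ p ≈ 2.6234 bits.
Huffman merges: 3/50+3/50→3/25; 11/100+3/25→23/100; 3/20+4/25→31/100; 17/100+23/100→2/5; 29/100+31/100→3/5; 2/5+3/5→1. L = 133/50 ≈ 2.6600.
Efficiency = H/L = 2.6234/2.6600 = 98.6%.

98.6%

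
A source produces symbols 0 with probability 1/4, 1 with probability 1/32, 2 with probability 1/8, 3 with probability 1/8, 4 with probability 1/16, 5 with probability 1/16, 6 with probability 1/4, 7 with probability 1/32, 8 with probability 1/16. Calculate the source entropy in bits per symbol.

2.8125 bits

Each probability is a power of 1/2, so log₂(1/p) is an integer.
H = Σ p·log₂(1/p) = 1/4·2 + 1/32·5 + 1/8·3 + 1/8·3 + 1/16·4 + 1/16·4 + 1/4·2 + 1/32·5 + 1/16·4 = 2.8125 bits.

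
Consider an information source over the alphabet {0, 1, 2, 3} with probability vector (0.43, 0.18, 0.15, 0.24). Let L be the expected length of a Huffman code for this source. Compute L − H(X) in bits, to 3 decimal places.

Entropy H = −Σ p log₂ p ≈ 1.8736 bits.
Huffman merges: 3/20+9/50→33/100; 6/25+33/100→57/100; 43/100+57/100→1. L = 19/10 ≈ 1.9000.
L − H = 1.9000 − 1.8736 = 0.026 bits.

0.026 bits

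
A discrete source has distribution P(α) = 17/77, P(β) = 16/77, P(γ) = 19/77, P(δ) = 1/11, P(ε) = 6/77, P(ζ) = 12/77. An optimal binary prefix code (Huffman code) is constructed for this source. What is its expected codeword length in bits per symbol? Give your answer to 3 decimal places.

2.494 bits/symbol

Repeatedly combine the two least-probable nodes; the expected code length is the sum of the merged weights.
merge 6/77 + 1/11 → 13/77
merge 12/77 + 13/77 → 25/77
merge 16/77 + 17/77 → 3/7
merge 19/77 + 25/77 → 4/7
merge 3/7 + 4/7 → 1
L = 13/77 + 25/77 + 3/7 + 4/7 + 1 = 192/77 ≈ 2.494 bits/symbol.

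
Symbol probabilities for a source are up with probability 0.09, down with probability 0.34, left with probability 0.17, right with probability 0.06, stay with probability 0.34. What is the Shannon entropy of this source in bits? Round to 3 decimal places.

H = −Σ pᵢ log₂ pᵢ.
−0.09·log₂(0.09) = 0.3127
−0.34·log₂(0.34) = 0.5292
−0.17·log₂(0.17) = 0.4346
−0.06·log₂(0.06) = 0.2435
−0.34·log₂(0.34) = 0.5292
Sum ≈ 2.0491 → 2.049 bits.

2.049 bits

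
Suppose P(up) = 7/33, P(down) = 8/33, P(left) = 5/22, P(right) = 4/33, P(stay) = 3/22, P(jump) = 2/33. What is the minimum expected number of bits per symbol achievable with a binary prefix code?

2.5 bits/symbol

Repeatedly combine the two least-probable nodes; the expected code length is the sum of the merged weights.
merge 2/33 + 4/33 → 2/11
merge 3/22 + 2/11 → 7/22
merge 7/33 + 5/22 → 29/66
merge 8/33 + 7/22 → 37/66
merge 29/66 + 37/66 → 1
L = 2/11 + 7/22 + 29/66 + 37/66 + 1 = 5/2 = 2.5 bits/symbol.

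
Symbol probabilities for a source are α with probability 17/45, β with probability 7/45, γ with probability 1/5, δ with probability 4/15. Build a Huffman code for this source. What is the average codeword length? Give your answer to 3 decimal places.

Repeatedly combine the two least-probable nodes; the expected code length is the sum of the merged weights.
merge 7/45 + 1/5 → 16/45
merge 4/15 + 16/45 → 28/45
merge 17/45 + 28/45 → 1
L = 16/45 + 28/45 + 1 = 89/45 ≈ 1.978 bits/symbol.

1.978 bits/symbol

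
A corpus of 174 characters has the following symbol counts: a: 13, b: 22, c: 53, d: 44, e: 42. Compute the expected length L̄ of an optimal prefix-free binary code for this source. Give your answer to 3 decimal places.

2.201 bits/symbol

Probabilities are the counts divided by 174.
Repeatedly combine the two least-probable nodes; the expected code length is the sum of the merged weights.
merge 13/174 + 11/87 → 35/174
merge 35/174 + 7/29 → 77/174
merge 22/87 + 53/174 → 97/174
merge 77/174 + 97/174 → 1
L = 35/174 + 77/174 + 97/174 + 1 = 383/174 ≈ 2.201 bits/symbol.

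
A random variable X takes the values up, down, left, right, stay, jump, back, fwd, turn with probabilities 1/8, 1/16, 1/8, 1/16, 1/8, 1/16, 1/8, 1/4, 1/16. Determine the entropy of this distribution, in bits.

Each probability is a power of 1/2, so log₂(1/p) is an integer.
H = Σ p·log₂(1/p) = 1/8·3 + 1/16·4 + 1/8·3 + 1/16·4 + 1/8·3 + 1/16·4 + 1/8·3 + 1/4·2 + 1/16·4 = 3 bits.

3 bits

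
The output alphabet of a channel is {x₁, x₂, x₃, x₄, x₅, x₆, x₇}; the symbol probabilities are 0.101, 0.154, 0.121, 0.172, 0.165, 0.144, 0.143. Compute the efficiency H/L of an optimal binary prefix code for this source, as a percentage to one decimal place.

Entropy H = −Σ p log₂ p ≈ 2.7879 bits.
Huffman merges: 101/1000+121/1000→111/500; 143/1000+18/125→287/1000; 77/500+33/200→319/1000; 43/250+111/500→197/500; 287/1000+319/1000→303/500; 197/500+303/500→1. L = 707/250 ≈ 2.8280.
Efficiency = H/L = 2.7879/2.8280 = 98.6%.

98.6%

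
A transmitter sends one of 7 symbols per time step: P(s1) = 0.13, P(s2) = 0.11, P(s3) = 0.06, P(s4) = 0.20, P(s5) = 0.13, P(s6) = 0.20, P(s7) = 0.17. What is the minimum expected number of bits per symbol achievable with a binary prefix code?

2.77 bits/symbol

Repeatedly combine the two least-probable nodes; the expected code length is the sum of the merged weights.
merge 3/50 + 11/100 → 17/100
merge 13/100 + 13/100 → 13/50
merge 17/100 + 17/100 → 17/50
merge 1/5 + 1/5 → 2/5
merge 13/50 + 17/50 → 3/5
merge 2/5 + 3/5 → 1
L = 17/100 + 13/50 + 17/50 + 2/5 + 3/5 + 1 = 277/100 = 2.77 bits/symbol.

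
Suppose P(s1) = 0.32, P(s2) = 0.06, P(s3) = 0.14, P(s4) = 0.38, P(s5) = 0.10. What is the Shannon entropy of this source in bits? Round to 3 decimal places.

H = −Σ pᵢ log₂ pᵢ.
−0.32·log₂(0.32) = 0.5260
−0.06·log₂(0.06) = 0.2435
−0.14·log₂(0.14) = 0.3971
−0.38·log₂(0.38) = 0.5305
−0.10·log₂(0.10) = 0.3322
Sum ≈ 2.0293 → 2.029 bits.

2.029 bits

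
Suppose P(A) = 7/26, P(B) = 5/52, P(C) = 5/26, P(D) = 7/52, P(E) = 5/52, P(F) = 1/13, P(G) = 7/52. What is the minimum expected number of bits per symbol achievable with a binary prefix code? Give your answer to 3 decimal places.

Repeatedly combine the two least-probable nodes; the expected code length is the sum of the merged weights.
merge 1/13 + 5/52 → 9/52
merge 5/52 + 7/52 → 3/13
merge 7/52 + 9/52 → 4/13
merge 5/26 + 3/13 → 11/26
merge 7/26 + 4/13 → 15/26
merge 11/26 + 15/26 → 1
L = 9/52 + 3/13 + 4/13 + 11/26 + 15/26 + 1 = 141/52 ≈ 2.712 bits/symbol.

2.712 bits/symbol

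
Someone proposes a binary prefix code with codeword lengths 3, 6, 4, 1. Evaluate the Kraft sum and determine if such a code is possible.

0.703125; yes

With common denominator 2^6 = 64: Σ 2^(−ℓᵢ) = 8/64 + 1/64 + 4/64 + 32/64 = 45/64 = 0.703125.
Kraft's inequality requires Σ ≤ 1; here Σ = 0.703125 ≤ 1, so such a prefix code exists.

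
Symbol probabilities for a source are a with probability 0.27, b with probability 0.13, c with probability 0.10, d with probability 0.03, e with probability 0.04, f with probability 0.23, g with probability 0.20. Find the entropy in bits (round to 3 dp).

H = −Σ pᵢ log₂ pᵢ.
−0.27·log₂(0.27) = 0.5100
−0.13·log₂(0.13) = 0.3826
−0.10·log₂(0.10) = 0.3322
−0.03·log₂(0.03) = 0.1518
−0.04·log₂(0.04) = 0.1858
−0.23·log₂(0.23) = 0.4877
−0.20·log₂(0.20) = 0.4644
Sum ≈ 2.5144 → 2.514 bits.

2.514 bits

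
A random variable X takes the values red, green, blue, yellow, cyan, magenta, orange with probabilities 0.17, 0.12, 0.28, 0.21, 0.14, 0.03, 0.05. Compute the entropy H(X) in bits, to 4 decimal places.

H = −Σ pᵢ log₂ pᵢ.
−0.17·log₂(0.17) = 0.4346
−0.12·log₂(0.12) = 0.3671
−0.28·log₂(0.28) = 0.5142
−0.21·log₂(0.21) = 0.4728
−0.14·log₂(0.14) = 0.3971
−0.03·log₂(0.03) = 0.1518
−0.05·log₂(0.05) = 0.2161
Sum ≈ 2.5537 → 2.5537 bits.

2.5537 bits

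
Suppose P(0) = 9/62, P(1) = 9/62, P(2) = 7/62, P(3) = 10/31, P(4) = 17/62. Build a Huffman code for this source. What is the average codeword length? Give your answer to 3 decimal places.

Repeatedly combine the two least-probable nodes; the expected code length is the sum of the merged weights.
merge 7/62 + 9/62 → 8/31
merge 9/62 + 8/31 → 25/62
merge 17/62 + 10/31 → 37/62
merge 25/62 + 37/62 → 1
L = 8/31 + 25/62 + 37/62 + 1 = 70/31 ≈ 2.258 bits/symbol.

2.258 bits/symbol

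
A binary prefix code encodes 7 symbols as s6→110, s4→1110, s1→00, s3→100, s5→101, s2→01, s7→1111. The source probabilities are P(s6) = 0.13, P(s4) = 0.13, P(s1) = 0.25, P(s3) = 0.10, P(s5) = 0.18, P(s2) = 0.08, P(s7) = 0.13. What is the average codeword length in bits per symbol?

L̄ = Σ pᵢ·ℓᵢ = 0.13·3 + 0.13·4 + 0.25·2 + 0.10·3 + 0.18·3 + 0.08·2 + 0.13·4 = 2.93 bits/symbol.

2.93 bits/symbol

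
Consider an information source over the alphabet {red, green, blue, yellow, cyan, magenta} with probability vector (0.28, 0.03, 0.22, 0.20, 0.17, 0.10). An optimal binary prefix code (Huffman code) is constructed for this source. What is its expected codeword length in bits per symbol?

Repeatedly combine the two least-probable nodes; the expected code length is the sum of the merged weights.
merge 3/100 + 1/10 → 13/100
merge 13/100 + 17/100 → 3/10
merge 1/5 + 11/50 → 21/50
merge 7/25 + 3/10 → 29/50
merge 21/50 + 29/50 → 1
L = 13/100 + 3/10 + 21/50 + 29/50 + 1 = 243/100 = 2.43 bits/symbol.

2.43 bits/symbol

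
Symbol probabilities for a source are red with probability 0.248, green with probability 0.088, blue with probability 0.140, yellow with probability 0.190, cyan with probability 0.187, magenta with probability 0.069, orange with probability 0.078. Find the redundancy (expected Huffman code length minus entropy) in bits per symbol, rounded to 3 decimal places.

Entropy H = −Σ p log₂ p ≈ 2.6653 bits.
Huffman merges: 69/1000+39/500→147/1000; 11/125+7/50→57/250; 147/1000+187/1000→167/500; 19/100+57/250→209/500; 31/125+167/500→291/500; 209/500+291/500→1. L = 2709/1000 ≈ 2.7090.
L − H = 2.7090 − 2.6653 = 0.044 bits.

0.044 bits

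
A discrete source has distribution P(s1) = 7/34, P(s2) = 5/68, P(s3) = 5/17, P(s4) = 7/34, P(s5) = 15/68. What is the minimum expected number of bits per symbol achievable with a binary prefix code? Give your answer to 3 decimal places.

2.279 bits/symbol

Repeatedly combine the two least-probable nodes; the expected code length is the sum of the merged weights.
merge 5/68 + 7/34 → 19/68
merge 7/34 + 15/68 → 29/68
merge 19/68 + 5/17 → 39/68
merge 29/68 + 39/68 → 1
L = 19/68 + 29/68 + 39/68 + 1 = 155/68 ≈ 2.279 bits/symbol.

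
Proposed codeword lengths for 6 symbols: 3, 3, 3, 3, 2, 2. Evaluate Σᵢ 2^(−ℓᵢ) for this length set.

With common denominator 2^3 = 8: Σ 2^(−ℓᵢ) = 1/8 + 1/8 + 1/8 + 1/8 + 2/8 + 2/8 = 8/8 = 1.

1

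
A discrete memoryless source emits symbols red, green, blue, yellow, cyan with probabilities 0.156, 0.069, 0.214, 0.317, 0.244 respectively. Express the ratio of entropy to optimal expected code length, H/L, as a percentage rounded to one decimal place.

98.1%

Entropy H = −Σ p log₂ p ≈ 2.1823 bits.
Huffman merges: 69/1000+39/250→9/40; 107/500+9/40→439/1000; 61/250+317/1000→561/1000; 439/1000+561/1000→1. L = 89/40 ≈ 2.2250.
Efficiency = H/L = 2.1823/2.2250 = 98.1%.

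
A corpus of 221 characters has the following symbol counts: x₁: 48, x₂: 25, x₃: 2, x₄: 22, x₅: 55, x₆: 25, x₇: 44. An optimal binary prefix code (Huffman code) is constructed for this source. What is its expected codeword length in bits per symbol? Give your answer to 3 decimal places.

2.643 bits/symbol

Probabilities are the counts divided by 221.
Repeatedly combine the two least-probable nodes; the expected code length is the sum of the merged weights.
merge 2/221 + 22/221 → 24/221
merge 24/221 + 25/221 → 49/221
merge 25/221 + 44/221 → 69/221
merge 48/221 + 49/221 → 97/221
merge 55/221 + 69/221 → 124/221
merge 97/221 + 124/221 → 1
L = 24/221 + 49/221 + 69/221 + 97/221 + 124/221 + 1 = 584/221 ≈ 2.643 bits/symbol.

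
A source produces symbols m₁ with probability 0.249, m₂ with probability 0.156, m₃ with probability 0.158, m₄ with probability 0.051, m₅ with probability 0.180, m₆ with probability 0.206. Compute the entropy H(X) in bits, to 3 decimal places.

2.472 bits

H = −Σ pᵢ log₂ pᵢ.
−0.249·log₂(0.249) = 0.4994
−0.156·log₂(0.156) = 0.4181
−0.158·log₂(0.158) = 0.4206
−0.051·log₂(0.051) = 0.2190
−0.180·log₂(0.180) = 0.4453
−0.206·log₂(0.206) = 0.4695
Sum ≈ 2.4720 → 2.472 bits.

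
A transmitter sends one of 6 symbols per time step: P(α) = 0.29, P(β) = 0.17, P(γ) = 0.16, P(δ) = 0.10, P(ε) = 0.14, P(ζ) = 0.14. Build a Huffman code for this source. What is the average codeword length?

Repeatedly combine the two least-probable nodes; the expected code length is the sum of the merged weights.
merge 1/10 + 7/50 → 6/25
merge 7/50 + 4/25 → 3/10
merge 17/100 + 6/25 → 41/100
merge 29/100 + 3/10 → 59/100
merge 41/100 + 59/100 → 1
L = 6/25 + 3/10 + 41/100 + 59/100 + 1 = 127/50 = 2.54 bits/symbol.

2.54 bits/symbol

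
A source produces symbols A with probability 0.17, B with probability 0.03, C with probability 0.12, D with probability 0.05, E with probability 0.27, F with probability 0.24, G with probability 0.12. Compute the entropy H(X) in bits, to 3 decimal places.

2.541 bits

H = −Σ pᵢ log₂ pᵢ.
−0.17·log₂(0.17) = 0.4346
−0.03·log₂(0.03) = 0.1518
−0.12·log₂(0.12) = 0.3671
−0.05·log₂(0.05) = 0.2161
−0.27·log₂(0.27) = 0.5100
−0.24·log₂(0.24) = 0.4941
−0.12·log₂(0.12) = 0.3671
Sum ≈ 2.5407 → 2.541 bits.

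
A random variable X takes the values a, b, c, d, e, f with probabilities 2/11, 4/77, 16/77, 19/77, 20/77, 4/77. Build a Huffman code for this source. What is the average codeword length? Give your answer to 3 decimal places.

Repeatedly combine the two least-probable nodes; the expected code length is the sum of the merged weights.
merge 4/77 + 4/77 → 8/77
merge 8/77 + 2/11 → 2/7
merge 16/77 + 19/77 → 5/11
merge 20/77 + 2/7 → 6/11
merge 5/11 + 6/11 → 1
L = 8/77 + 2/7 + 5/11 + 6/11 + 1 = 184/77 ≈ 2.390 bits/symbol.

2.390 bits/symbol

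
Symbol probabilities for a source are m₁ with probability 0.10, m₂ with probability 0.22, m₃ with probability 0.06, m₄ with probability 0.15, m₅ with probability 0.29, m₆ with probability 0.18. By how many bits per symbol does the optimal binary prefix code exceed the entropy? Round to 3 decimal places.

0.040 bits

Entropy H = −Σ p log₂ p ≈ 2.4301 bits.
Huffman merges: 3/50+1/10→4/25; 3/20+4/25→31/100; 9/50+11/50→2/5; 29/100+31/100→3/5; 2/5+3/5→1. L = 247/100 ≈ 2.4700.
L − H = 2.4700 − 2.4301 = 0.040 bits.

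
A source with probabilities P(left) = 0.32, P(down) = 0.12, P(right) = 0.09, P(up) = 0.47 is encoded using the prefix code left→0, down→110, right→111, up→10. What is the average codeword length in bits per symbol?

1.89 bits/symbol

L̄ = Σ pᵢ·ℓᵢ = 0.32·1 + 0.12·3 + 0.09·3 + 0.47·2 = 1.89 bits/symbol.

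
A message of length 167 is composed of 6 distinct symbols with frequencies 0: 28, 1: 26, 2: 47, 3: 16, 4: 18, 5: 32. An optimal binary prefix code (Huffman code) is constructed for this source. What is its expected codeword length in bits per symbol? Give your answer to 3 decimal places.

Probabilities are the counts divided by 167.
Repeatedly combine the two least-probable nodes; the expected code length is the sum of the merged weights.
merge 16/167 + 18/167 → 34/167
merge 26/167 + 28/167 → 54/167
merge 32/167 + 34/167 → 66/167
merge 47/167 + 54/167 → 101/167
merge 66/167 + 101/167 → 1
L = 34/167 + 54/167 + 66/167 + 101/167 + 1 = 422/167 ≈ 2.527 bits/symbol.

2.527 bits/symbol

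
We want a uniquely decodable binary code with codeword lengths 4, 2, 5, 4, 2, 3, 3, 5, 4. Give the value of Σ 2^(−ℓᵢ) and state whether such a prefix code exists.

1; yes

With common denominator 2^5 = 32: Σ 2^(−ℓᵢ) = 2/32 + 8/32 + 1/32 + 2/32 + 8/32 + 4/32 + 4/32 + 1/32 + 2/32 = 32/32 = 1.
Kraft's inequality requires Σ ≤ 1; here Σ = 1 ≤ 1, so such a prefix code exists.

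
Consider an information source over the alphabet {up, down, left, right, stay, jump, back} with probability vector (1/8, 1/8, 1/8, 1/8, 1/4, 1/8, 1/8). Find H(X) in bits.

Each probability is a power of 1/2, so log₂(1/p) is an integer.
H = Σ p·log₂(1/p) = 1/8·3 + 1/8·3 + 1/8·3 + 1/8·3 + 1/4·2 + 1/8·3 + 1/8·3 = 2.75 bits.

2.75 bits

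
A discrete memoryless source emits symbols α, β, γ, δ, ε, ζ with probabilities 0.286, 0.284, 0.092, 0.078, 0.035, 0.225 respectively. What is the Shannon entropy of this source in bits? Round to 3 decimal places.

2.289 bits

H = −Σ pᵢ log₂ pᵢ.
−0.286·log₂(0.286) = 0.5165
−0.284·log₂(0.284) = 0.5158
−0.092·log₂(0.092) = 0.3167
−0.078·log₂(0.078) = 0.2871
−0.035·log₂(0.035) = 0.1693
−0.225·log₂(0.225) = 0.4842
Sum ≈ 2.2895 → 2.289 bits.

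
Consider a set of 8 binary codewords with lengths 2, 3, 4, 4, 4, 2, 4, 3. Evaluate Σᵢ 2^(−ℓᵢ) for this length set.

1

With common denominator 2^4 = 16: Σ 2^(−ℓᵢ) = 4/16 + 2/16 + 1/16 + 1/16 + 1/16 + 4/16 + 1/16 + 2/16 = 16/16 = 1.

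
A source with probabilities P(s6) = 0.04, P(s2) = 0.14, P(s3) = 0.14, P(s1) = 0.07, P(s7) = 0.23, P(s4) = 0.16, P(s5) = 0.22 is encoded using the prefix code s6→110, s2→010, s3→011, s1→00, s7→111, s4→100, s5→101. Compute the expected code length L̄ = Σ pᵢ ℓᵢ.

2.93 bits/symbol

L̄ = Σ pᵢ·ℓᵢ = 0.04·3 + 0.14·3 + 0.14·3 + 0.07·2 + 0.23·3 + 0.16·3 + 0.22·3 = 2.93 bits/symbol.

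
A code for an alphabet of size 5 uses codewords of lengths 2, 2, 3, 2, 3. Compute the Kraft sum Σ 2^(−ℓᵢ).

1

With common denominator 2^3 = 8: Σ 2^(−ℓᵢ) = 2/8 + 2/8 + 1/8 + 2/8 + 1/8 = 8/8 = 1.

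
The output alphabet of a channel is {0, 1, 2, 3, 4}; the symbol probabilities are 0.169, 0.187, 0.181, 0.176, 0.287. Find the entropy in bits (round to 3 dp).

H = −Σ pᵢ log₂ pᵢ.
−0.169·log₂(0.169) = 0.4335
−0.187·log₂(0.187) = 0.4523
−0.181·log₂(0.181) = 0.4463
−0.176·log₂(0.176) = 0.4411
−0.287·log₂(0.287) = 0.5169
Sum ≈ 2.2901 → 2.290 bits.

2.290 bits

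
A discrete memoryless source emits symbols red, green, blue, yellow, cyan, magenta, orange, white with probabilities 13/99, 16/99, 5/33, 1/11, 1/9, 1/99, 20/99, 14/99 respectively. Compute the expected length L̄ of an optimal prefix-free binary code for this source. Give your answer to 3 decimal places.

Repeatedly combine the two least-probable nodes; the expected code length is the sum of the merged weights.
merge 1/99 + 1/11 → 10/99
merge 10/99 + 1/9 → 7/33
merge 13/99 + 14/99 → 3/11
merge 5/33 + 16/99 → 31/99
merge 20/99 + 7/33 → 41/99
merge 3/11 + 31/99 → 58/99
merge 41/99 + 58/99 → 1
L = 10/99 + 7/33 + 3/11 + 31/99 + 41/99 + 58/99 + 1 = 287/99 ≈ 2.899 bits/symbol.

2.899 bits/symbol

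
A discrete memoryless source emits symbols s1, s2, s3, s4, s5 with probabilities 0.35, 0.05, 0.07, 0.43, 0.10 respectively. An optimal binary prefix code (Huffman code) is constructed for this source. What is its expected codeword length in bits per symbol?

Repeatedly combine the two least-probable nodes; the expected code length is the sum of the merged weights.
merge 1/20 + 7/100 → 3/25
merge 1/10 + 3/25 → 11/50
merge 11/50 + 7/20 → 57/100
merge 43/100 + 57/100 → 1
L = 3/25 + 11/50 + 57/100 + 1 = 191/100 = 1.91 bits/symbol.

1.91 bits/symbol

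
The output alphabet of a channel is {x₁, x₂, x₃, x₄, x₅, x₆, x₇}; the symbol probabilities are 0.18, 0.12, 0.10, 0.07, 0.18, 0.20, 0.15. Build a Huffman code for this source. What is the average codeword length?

Repeatedly combine the two least-probable nodes; the expected code length is the sum of the merged weights.
merge 7/100 + 1/10 → 17/100
merge 3/25 + 3/20 → 27/100
merge 17/100 + 9/50 → 7/20
merge 9/50 + 1/5 → 19/50
merge 27/100 + 7/20 → 31/50
merge 19/50 + 31/50 → 1
L = 17/100 + 27/100 + 7/20 + 19/50 + 31/50 + 1 = 279/100 = 2.79 bits/symbol.

2.79 bits/symbol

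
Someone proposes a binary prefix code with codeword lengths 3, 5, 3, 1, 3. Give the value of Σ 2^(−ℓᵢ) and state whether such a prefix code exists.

With common denominator 2^5 = 32: Σ 2^(−ℓᵢ) = 4/32 + 1/32 + 4/32 + 16/32 + 4/32 = 29/32 = 0.90625.
Kraft's inequality requires Σ ≤ 1; here Σ = 0.90625 ≤ 1, so such a prefix code exists.

0.90625; yes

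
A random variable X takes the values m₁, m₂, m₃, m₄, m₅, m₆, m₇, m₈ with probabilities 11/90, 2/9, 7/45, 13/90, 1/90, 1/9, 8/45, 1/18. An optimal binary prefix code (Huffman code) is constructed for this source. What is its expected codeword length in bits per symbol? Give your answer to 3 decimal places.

Repeatedly combine the two least-probable nodes; the expected code length is the sum of the merged weights.
merge 1/90 + 1/18 → 1/15
merge 1/15 + 1/9 → 8/45
merge 11/90 + 13/90 → 4/15
merge 7/45 + 8/45 → 1/3
merge 8/45 + 2/9 → 2/5
merge 4/15 + 1/3 → 3/5
merge 2/5 + 3/5 → 1
L = 1/15 + 8/45 + 4/15 + 1/3 + 2/5 + 3/5 + 1 = 128/45 ≈ 2.844 bits/symbol.

2.844 bits/symbol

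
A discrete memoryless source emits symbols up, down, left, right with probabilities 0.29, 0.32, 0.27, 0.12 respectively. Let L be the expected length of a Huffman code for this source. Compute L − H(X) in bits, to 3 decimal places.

Entropy H = −Σ p log₂ p ≈ 1.9210 bits.
Huffman merges: 3/25+27/100→39/100; 29/100+8/25→61/100; 39/100+61/100→1. L = 2 ≈ 2.0000.
L − H = 2.0000 − 1.9210 = 0.079 bits.

0.079 bits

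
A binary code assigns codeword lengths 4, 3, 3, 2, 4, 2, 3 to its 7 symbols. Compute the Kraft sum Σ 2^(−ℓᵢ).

With common denominator 2^4 = 16: Σ 2^(−ℓᵢ) = 1/16 + 2/16 + 2/16 + 4/16 + 1/16 + 4/16 + 2/16 = 16/16 = 1.

1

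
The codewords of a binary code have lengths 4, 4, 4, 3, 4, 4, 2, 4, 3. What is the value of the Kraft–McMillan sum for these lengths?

0.875

With common denominator 2^4 = 16: Σ 2^(−ℓᵢ) = 1/16 + 1/16 + 1/16 + 2/16 + 1/16 + 1/16 + 4/16 + 1/16 + 2/16 = 14/16 = 0.875.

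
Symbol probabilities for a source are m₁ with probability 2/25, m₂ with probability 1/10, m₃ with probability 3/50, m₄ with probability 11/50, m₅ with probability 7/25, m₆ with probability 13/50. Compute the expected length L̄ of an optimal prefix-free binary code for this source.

Repeatedly combine the two least-probable nodes; the expected code length is the sum of the merged weights.
merge 3/50 + 2/25 → 7/50
merge 1/10 + 7/50 → 6/25
merge 11/50 + 6/25 → 23/50
merge 13/50 + 7/25 → 27/50
merge 23/50 + 27/50 → 1
L = 7/50 + 6/25 + 23/50 + 27/50 + 1 = 119/50 = 2.38 bits/symbol.

2.38 bits/symbol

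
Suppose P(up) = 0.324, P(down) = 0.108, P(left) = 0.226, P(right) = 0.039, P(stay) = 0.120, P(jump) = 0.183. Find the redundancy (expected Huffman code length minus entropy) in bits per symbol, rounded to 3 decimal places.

Entropy H = −Σ p log₂ p ≈ 2.3565 bits.
Huffman merges: 39/1000+27/250→147/1000; 3/25+147/1000→267/1000; 183/1000+113/500→409/1000; 267/1000+81/250→591/1000; 409/1000+591/1000→1. L = 1207/500 ≈ 2.4140.
L − H = 2.4140 − 2.3565 = 0.058 bits.

0.058 bits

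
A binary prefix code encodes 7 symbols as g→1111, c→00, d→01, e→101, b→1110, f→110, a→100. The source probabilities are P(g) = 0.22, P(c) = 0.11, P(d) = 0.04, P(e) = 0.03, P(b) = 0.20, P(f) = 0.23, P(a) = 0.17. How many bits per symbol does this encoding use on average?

3.27 bits/symbol

L̄ = Σ pᵢ·ℓᵢ = 0.22·4 + 0.11·2 + 0.04·2 + 0.03·3 + 0.20·4 + 0.23·3 + 0.17·3 = 3.27 bits/symbol.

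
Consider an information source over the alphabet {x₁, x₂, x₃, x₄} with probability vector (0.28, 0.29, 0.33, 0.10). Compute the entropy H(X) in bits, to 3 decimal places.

H = −Σ pᵢ log₂ pᵢ.
−0.28·log₂(0.28) = 0.5142
−0.29·log₂(0.29) = 0.5179
−0.33·log₂(0.33) = 0.5278
−0.10·log₂(0.10) = 0.3322
Sum ≈ 1.8921 → 1.892 bits.

1.892 bits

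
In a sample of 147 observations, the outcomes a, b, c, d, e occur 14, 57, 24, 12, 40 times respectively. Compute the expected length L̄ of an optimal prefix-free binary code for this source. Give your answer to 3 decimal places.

2.129 bits/symbol

Probabilities are the counts divided by 147.
Repeatedly combine the two least-probable nodes; the expected code length is the sum of the merged weights.
merge 4/49 + 2/21 → 26/147
merge 8/49 + 26/147 → 50/147
merge 40/147 + 50/147 → 30/49
merge 19/49 + 30/49 → 1
L = 26/147 + 50/147 + 30/49 + 1 = 313/147 ≈ 2.129 bits/symbol.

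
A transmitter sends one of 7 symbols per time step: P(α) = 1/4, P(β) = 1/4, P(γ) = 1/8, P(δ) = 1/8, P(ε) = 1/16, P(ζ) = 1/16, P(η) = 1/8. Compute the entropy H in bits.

Each probability is a power of 1/2, so log₂(1/p) is an integer.
H = Σ p·log₂(1/p) = 1/4·2 + 1/4·2 + 1/8·3 + 1/8·3 + 1/16·4 + 1/16·4 + 1/8·3 = 2.625 bits.

2.625 bits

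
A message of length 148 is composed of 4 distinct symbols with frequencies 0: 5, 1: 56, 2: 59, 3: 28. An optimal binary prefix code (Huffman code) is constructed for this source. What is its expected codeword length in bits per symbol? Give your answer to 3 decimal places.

1.824 bits/symbol

Probabilities are the counts divided by 148.
Repeatedly combine the two least-probable nodes; the expected code length is the sum of the merged weights.
merge 5/148 + 7/37 → 33/148
merge 33/148 + 14/37 → 89/148
merge 59/148 + 89/148 → 1
L = 33/148 + 89/148 + 1 = 135/74 ≈ 1.824 bits/symbol.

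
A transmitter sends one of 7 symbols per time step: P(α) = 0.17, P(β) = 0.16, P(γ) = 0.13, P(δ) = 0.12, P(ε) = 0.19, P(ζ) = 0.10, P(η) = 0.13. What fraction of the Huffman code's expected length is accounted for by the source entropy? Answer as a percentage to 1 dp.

98.8%

Entropy H = −Σ p log₂ p ≈ 2.7774 bits.
Huffman merges: 1/10+3/25→11/50; 13/100+13/100→13/50; 4/25+17/100→33/100; 19/100+11/50→41/100; 13/50+33/100→59/100; 41/100+59/100→1. L = 281/100 ≈ 2.8100.
Efficiency = H/L = 2.7774/2.8100 = 98.8%.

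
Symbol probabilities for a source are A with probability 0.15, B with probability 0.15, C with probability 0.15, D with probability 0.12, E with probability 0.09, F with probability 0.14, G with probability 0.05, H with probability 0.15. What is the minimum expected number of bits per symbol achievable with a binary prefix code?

Repeatedly combine the two least-probable nodes; the expected code length is the sum of the merged weights.
merge 1/20 + 9/100 → 7/50
merge 3/25 + 7/50 → 13/50
merge 7/50 + 3/20 → 29/100
merge 3/20 + 3/20 → 3/10
merge 3/20 + 13/50 → 41/100
merge 29/100 + 3/10 → 59/100
merge 41/100 + 59/100 → 1
L = 7/50 + 13/50 + 29/100 + 3/10 + 41/100 + 59/100 + 1 = 299/100 = 2.99 bits/symbol.

2.99 bits/symbol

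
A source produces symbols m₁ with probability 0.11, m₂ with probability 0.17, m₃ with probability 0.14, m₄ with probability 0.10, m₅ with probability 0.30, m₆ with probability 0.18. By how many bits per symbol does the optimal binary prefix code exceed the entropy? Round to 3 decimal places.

Entropy H = −Σ p log₂ p ≈ 2.4806 bits.
Huffman merges: 1/10+11/100→21/100; 7/50+17/100→31/100; 9/50+21/100→39/100; 3/10+31/100→61/100; 39/100+61/100→1. L = 63/25 ≈ 2.5200.
L − H = 2.5200 − 2.4806 = 0.039 bits.

0.039 bits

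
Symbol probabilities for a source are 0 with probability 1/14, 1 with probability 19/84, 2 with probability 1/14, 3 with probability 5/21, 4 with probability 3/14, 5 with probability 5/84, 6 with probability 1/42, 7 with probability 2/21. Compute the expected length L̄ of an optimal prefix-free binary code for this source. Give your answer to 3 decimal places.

2.726 bits/symbol

Repeatedly combine the two least-probable nodes; the expected code length is the sum of the merged weights.
merge 1/42 + 5/84 → 1/12
merge 1/14 + 1/14 → 1/7
merge 1/12 + 2/21 → 5/28
merge 1/7 + 5/28 → 9/28
merge 3/14 + 19/84 → 37/84
merge 5/21 + 9/28 → 47/84
merge 37/84 + 47/84 → 1
L = 1/12 + 1/7 + 5/28 + 9/28 + 37/84 + 47/84 + 1 = 229/84 ≈ 2.726 bits/symbol.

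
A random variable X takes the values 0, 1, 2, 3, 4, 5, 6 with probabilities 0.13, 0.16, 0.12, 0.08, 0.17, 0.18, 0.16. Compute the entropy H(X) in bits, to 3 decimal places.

2.767 bits

H = −Σ pᵢ log₂ pᵢ.
−0.13·log₂(0.13) = 0.3826
−0.16·log₂(0.16) = 0.4230
−0.12·log₂(0.12) = 0.3671
−0.08·log₂(0.08) = 0.2915
−0.17·log₂(0.17) = 0.4346
−0.18·log₂(0.18) = 0.4453
−0.16·log₂(0.16) = 0.4230
Sum ≈ 2.7671 → 2.767 bits.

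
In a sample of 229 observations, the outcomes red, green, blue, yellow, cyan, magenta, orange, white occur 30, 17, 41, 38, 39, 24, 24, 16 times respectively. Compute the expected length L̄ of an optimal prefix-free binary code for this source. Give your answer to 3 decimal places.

2.965 bits/symbol

Probabilities are the counts divided by 229.
Repeatedly combine the two least-probable nodes; the expected code length is the sum of the merged weights.
merge 16/229 + 17/229 → 33/229
merge 24/229 + 24/229 → 48/229
merge 30/229 + 33/229 → 63/229
merge 38/229 + 39/229 → 77/229
merge 41/229 + 48/229 → 89/229
merge 63/229 + 77/229 → 140/229
merge 89/229 + 140/229 → 1
L = 33/229 + 48/229 + 63/229 + 77/229 + 89/229 + 140/229 + 1 = 679/229 ≈ 2.965 bits/symbol.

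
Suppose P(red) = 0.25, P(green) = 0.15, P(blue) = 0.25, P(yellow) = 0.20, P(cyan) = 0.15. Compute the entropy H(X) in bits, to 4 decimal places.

H = −Σ pᵢ log₂ pᵢ.
−0.25·log₂(0.25) = 0.5000
−0.15·log₂(0.15) = 0.4105
−0.25·log₂(0.25) = 0.5000
−0.20·log₂(0.20) = 0.4644
−0.15·log₂(0.15) = 0.4105
Sum ≈ 2.2855 → 2.2855 bits.

2.2855 bits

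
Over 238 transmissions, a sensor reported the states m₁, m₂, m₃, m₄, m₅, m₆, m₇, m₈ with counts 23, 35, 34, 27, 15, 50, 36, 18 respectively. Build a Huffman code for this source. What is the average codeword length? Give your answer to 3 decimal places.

2.929 bits/symbol

Probabilities are the counts divided by 238.
Repeatedly combine the two least-probable nodes; the expected code length is the sum of the merged weights.
merge 15/238 + 9/119 → 33/238
merge 23/238 + 27/238 → 25/119
merge 33/238 + 1/7 → 67/238
merge 5/34 + 18/119 → 71/238
merge 25/119 + 25/119 → 50/119
merge 67/238 + 71/238 → 69/119
merge 50/119 + 69/119 → 1
L = 33/238 + 25/119 + 67/238 + 71/238 + 50/119 + 69/119 + 1 = 41/14 ≈ 2.929 bits/symbol.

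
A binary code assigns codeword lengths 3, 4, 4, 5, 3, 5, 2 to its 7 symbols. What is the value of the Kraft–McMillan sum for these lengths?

0.6875

With common denominator 2^5 = 32: Σ 2^(−ℓᵢ) = 4/32 + 2/32 + 2/32 + 1/32 + 4/32 + 1/32 + 8/32 = 22/32 = 0.6875.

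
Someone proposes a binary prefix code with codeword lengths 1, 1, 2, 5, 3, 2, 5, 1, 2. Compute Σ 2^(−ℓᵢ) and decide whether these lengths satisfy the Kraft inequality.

With common denominator 2^5 = 32: Σ 2^(−ℓᵢ) = 16/32 + 16/32 + 8/32 + 1/32 + 4/32 + 8/32 + 1/32 + 16/32 + 8/32 = 78/32 = 2.4375.
Kraft's inequality requires Σ ≤ 1; here Σ = 2.4375 > 1, so no such prefix code exists.

2.4375; no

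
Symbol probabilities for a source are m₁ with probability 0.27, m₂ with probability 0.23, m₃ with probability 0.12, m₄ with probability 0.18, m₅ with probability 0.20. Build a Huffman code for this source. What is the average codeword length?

2.3 bits/symbol

Repeatedly combine the two least-probable nodes; the expected code length is the sum of the merged weights.
merge 3/25 + 9/50 → 3/10
merge 1/5 + 23/100 → 43/100
merge 27/100 + 3/10 → 57/100
merge 43/100 + 57/100 → 1
L = 3/10 + 43/100 + 57/100 + 1 = 23/10 = 2.3 bits/symbol.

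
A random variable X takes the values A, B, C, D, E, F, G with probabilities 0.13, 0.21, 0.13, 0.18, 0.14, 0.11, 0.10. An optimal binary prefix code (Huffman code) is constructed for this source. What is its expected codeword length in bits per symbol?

Repeatedly combine the two least-probable nodes; the expected code length is the sum of the merged weights.
merge 1/10 + 11/100 → 21/100
merge 13/100 + 13/100 → 13/50
merge 7/50 + 9/50 → 8/25
merge 21/100 + 21/100 → 21/50
merge 13/50 + 8/25 → 29/50
merge 21/50 + 29/50 → 1
L = 21/100 + 13/50 + 8/25 + 21/50 + 29/50 + 1 = 279/100 = 2.79 bits/symbol.

2.79 bits/symbol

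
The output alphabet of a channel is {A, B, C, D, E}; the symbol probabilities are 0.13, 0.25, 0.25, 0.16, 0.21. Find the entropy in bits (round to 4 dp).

2.2785 bits

H = −Σ pᵢ log₂ pᵢ.
−0.13·log₂(0.13) = 0.3826
−0.25·log₂(0.25) = 0.5000
−0.25·log₂(0.25) = 0.5000
−0.16·log₂(0.16) = 0.4230
−0.21·log₂(0.21) = 0.4728
Sum ≈ 2.2785 → 2.2785 bits.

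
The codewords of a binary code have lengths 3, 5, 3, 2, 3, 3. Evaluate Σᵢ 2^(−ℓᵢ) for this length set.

With common denominator 2^5 = 32: Σ 2^(−ℓᵢ) = 4/32 + 1/32 + 4/32 + 8/32 + 4/32 + 4/32 = 25/32 = 0.78125.

0.78125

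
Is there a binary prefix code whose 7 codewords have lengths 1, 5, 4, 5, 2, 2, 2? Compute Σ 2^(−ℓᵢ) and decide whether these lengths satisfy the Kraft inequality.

With common denominator 2^5 = 32: Σ 2^(−ℓᵢ) = 16/32 + 1/32 + 2/32 + 1/32 + 8/32 + 8/32 + 8/32 = 44/32 = 1.375.
Kraft's inequality requires Σ ≤ 1; here Σ = 1.375 > 1, so no such prefix code exists.

1.375; no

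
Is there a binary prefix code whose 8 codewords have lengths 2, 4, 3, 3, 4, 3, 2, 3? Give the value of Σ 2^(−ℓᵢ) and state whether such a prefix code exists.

With common denominator 2^4 = 16: Σ 2^(−ℓᵢ) = 4/16 + 1/16 + 2/16 + 2/16 + 1/16 + 2/16 + 4/16 + 2/16 = 18/16 = 1.125.
Kraft's inequality requires Σ ≤ 1; here Σ = 1.125 > 1, so no such prefix code exists.

1.125; no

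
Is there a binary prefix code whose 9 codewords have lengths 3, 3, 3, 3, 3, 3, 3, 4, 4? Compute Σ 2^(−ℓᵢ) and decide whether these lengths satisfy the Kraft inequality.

1; yes

With common denominator 2^4 = 16: Σ 2^(−ℓᵢ) = 2/16 + 2/16 + 2/16 + 2/16 + 2/16 + 2/16 + 2/16 + 1/16 + 1/16 = 16/16 = 1.
Kraft's inequality requires Σ ≤ 1; here Σ = 1 ≤ 1, so such a prefix code exists.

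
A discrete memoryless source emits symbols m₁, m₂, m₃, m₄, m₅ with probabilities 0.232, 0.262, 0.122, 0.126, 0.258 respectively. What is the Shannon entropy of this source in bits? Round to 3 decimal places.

2.246 bits

H = −Σ pᵢ log₂ pᵢ.
−0.232·log₂(0.232) = 0.4890
−0.262·log₂(0.262) = 0.5063
−0.122·log₂(0.122) = 0.3703
−0.126·log₂(0.126) = 0.3766
−0.258·log₂(0.258) = 0.5043
Sum ≈ 2.2464 → 2.246 bits.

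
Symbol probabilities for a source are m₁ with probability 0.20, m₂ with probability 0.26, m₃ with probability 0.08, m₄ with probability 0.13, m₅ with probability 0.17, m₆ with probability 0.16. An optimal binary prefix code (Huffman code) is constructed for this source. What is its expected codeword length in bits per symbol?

2.54 bits/symbol

Repeatedly combine the two least-probable nodes; the expected code length is the sum of the merged weights.
merge 2/25 + 13/100 → 21/100
merge 4/25 + 17/100 → 33/100
merge 1/5 + 21/100 → 41/100
merge 13/50 + 33/100 → 59/100
merge 41/100 + 59/100 → 1
L = 21/100 + 33/100 + 41/100 + 59/100 + 1 = 127/50 = 2.54 bits/symbol.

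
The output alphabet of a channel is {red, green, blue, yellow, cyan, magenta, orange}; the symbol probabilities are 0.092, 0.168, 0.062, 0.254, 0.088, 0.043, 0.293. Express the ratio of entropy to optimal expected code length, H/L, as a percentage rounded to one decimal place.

98.6%

Entropy H = −Σ p log₂ p ≈ 2.5226 bits.
Huffman merges: 43/1000+31/500→21/200; 11/125+23/250→9/50; 21/200+21/125→273/1000; 9/50+127/500→217/500; 273/1000+293/1000→283/500; 217/500+283/500→1. L = 1279/500 ≈ 2.5580.
Efficiency = H/L = 2.5226/2.5580 = 98.6%.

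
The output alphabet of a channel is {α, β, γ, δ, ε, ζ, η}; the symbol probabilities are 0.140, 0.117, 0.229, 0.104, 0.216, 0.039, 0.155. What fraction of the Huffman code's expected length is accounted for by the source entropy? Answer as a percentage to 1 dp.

Entropy H = −Σ p log₂ p ≈ 2.6628 bits.
Huffman merges: 39/1000+13/125→143/1000; 117/1000+7/50→257/1000; 143/1000+31/200→149/500; 27/125+229/1000→89/200; 257/1000+149/500→111/200; 89/200+111/200→1. L = 1349/500 ≈ 2.6980.
Efficiency = H/L = 2.6628/2.6980 = 98.7%.

98.7%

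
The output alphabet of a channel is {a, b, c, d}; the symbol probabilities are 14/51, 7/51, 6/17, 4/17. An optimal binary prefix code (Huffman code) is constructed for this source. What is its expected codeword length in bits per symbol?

Repeatedly combine the two least-probable nodes; the expected code length is the sum of the merged weights.
merge 7/51 + 4/17 → 19/51
merge 14/51 + 6/17 → 32/51
merge 19/51 + 32/51 → 1
L = 19/51 + 32/51 + 1 = 2 bits/symbol.

2 bits/symbol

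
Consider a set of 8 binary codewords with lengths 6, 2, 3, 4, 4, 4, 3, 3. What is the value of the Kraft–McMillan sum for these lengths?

With common denominator 2^6 = 64: Σ 2^(−ℓᵢ) = 1/64 + 16/64 + 8/64 + 4/64 + 4/64 + 4/64 + 8/64 + 8/64 = 53/64 = 0.828125.

0.828125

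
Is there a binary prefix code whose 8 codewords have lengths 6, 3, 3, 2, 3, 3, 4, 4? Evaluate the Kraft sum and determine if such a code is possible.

With common denominator 2^6 = 64: Σ 2^(−ℓᵢ) = 1/64 + 8/64 + 8/64 + 16/64 + 8/64 + 8/64 + 4/64 + 4/64 = 57/64 = 0.890625.
Kraft's inequality requires Σ ≤ 1; here Σ = 0.890625 ≤ 1, so such a prefix code exists.

0.890625; yes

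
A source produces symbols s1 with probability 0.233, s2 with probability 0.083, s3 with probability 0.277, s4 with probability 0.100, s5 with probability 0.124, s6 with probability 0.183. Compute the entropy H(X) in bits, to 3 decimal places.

2.455 bits

H = −Σ pᵢ log₂ pᵢ.
−0.233·log₂(0.233) = 0.4897
−0.083·log₂(0.083) = 0.2980
−0.277·log₂(0.277) = 0.5130
−0.100·log₂(0.100) = 0.3322
−0.124·log₂(0.124) = 0.3734
−0.183·log₂(0.183) = 0.4484
Sum ≈ 2.4547 → 2.455 bits.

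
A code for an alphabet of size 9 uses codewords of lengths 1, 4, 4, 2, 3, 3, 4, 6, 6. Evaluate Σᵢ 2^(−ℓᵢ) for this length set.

1.21875

With common denominator 2^6 = 64: Σ 2^(−ℓᵢ) = 32/64 + 4/64 + 4/64 + 16/64 + 8/64 + 8/64 + 4/64 + 1/64 + 1/64 = 78/64 = 1.21875.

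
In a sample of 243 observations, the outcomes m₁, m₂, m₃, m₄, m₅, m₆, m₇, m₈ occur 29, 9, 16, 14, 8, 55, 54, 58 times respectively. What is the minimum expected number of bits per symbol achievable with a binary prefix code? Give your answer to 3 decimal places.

2.695 bits/symbol

Probabilities are the counts divided by 243.
Repeatedly combine the two least-probable nodes; the expected code length is the sum of the merged weights.
merge 8/243 + 1/27 → 17/243
merge 14/243 + 16/243 → 10/81
merge 17/243 + 29/243 → 46/243
merge 10/81 + 46/243 → 76/243
merge 2/9 + 55/243 → 109/243
merge 58/243 + 76/243 → 134/243
merge 109/243 + 134/243 → 1
L = 17/243 + 10/81 + 46/243 + 76/243 + 109/243 + 134/243 + 1 = 655/243 ≈ 2.695 bits/symbol.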